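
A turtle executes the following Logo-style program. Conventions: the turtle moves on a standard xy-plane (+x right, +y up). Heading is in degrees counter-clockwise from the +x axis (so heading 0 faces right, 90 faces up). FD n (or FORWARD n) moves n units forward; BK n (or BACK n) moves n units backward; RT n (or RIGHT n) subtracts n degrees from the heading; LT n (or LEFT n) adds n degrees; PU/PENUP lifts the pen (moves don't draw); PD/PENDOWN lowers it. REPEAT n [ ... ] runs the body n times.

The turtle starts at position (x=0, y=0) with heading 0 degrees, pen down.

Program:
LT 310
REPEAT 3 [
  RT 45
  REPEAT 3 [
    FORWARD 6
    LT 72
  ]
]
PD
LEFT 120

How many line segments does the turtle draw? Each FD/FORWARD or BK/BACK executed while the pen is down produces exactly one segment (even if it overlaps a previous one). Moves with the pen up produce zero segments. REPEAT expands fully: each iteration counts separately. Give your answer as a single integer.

Executing turtle program step by step:
Start: pos=(0,0), heading=0, pen down
LT 310: heading 0 -> 310
REPEAT 3 [
  -- iteration 1/3 --
  RT 45: heading 310 -> 265
  REPEAT 3 [
    -- iteration 1/3 --
    FD 6: (0,0) -> (-0.523,-5.977) [heading=265, draw]
    LT 72: heading 265 -> 337
    -- iteration 2/3 --
    FD 6: (-0.523,-5.977) -> (5,-8.322) [heading=337, draw]
    LT 72: heading 337 -> 49
    -- iteration 3/3 --
    FD 6: (5,-8.322) -> (8.936,-3.793) [heading=49, draw]
    LT 72: heading 49 -> 121
  ]
  -- iteration 2/3 --
  RT 45: heading 121 -> 76
  REPEAT 3 [
    -- iteration 1/3 --
    FD 6: (8.936,-3.793) -> (10.388,2.028) [heading=76, draw]
    LT 72: heading 76 -> 148
    -- iteration 2/3 --
    FD 6: (10.388,2.028) -> (5.3,5.208) [heading=148, draw]
    LT 72: heading 148 -> 220
    -- iteration 3/3 --
    FD 6: (5.3,5.208) -> (0.703,1.351) [heading=220, draw]
    LT 72: heading 220 -> 292
  ]
  -- iteration 3/3 --
  RT 45: heading 292 -> 247
  REPEAT 3 [
    -- iteration 1/3 --
    FD 6: (0.703,1.351) -> (-1.641,-4.172) [heading=247, draw]
    LT 72: heading 247 -> 319
    -- iteration 2/3 --
    FD 6: (-1.641,-4.172) -> (2.887,-8.108) [heading=319, draw]
    LT 72: heading 319 -> 31
    -- iteration 3/3 --
    FD 6: (2.887,-8.108) -> (8.03,-5.018) [heading=31, draw]
    LT 72: heading 31 -> 103
  ]
]
PD: pen down
LT 120: heading 103 -> 223
Final: pos=(8.03,-5.018), heading=223, 9 segment(s) drawn
Segments drawn: 9

Answer: 9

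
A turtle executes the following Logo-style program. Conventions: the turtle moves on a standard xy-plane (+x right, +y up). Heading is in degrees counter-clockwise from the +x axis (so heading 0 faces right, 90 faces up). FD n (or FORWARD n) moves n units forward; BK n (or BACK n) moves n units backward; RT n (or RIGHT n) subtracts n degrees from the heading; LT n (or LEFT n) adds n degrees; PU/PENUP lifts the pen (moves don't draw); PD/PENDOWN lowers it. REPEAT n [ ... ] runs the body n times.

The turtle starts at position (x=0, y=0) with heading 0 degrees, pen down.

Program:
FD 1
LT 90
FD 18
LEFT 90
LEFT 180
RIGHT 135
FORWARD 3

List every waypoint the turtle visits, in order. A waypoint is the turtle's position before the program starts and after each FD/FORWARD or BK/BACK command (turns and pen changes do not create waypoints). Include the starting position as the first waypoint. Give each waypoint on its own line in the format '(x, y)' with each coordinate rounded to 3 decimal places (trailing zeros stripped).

Answer: (0, 0)
(1, 0)
(1, 18)
(-1.121, 15.879)

Derivation:
Executing turtle program step by step:
Start: pos=(0,0), heading=0, pen down
FD 1: (0,0) -> (1,0) [heading=0, draw]
LT 90: heading 0 -> 90
FD 18: (1,0) -> (1,18) [heading=90, draw]
LT 90: heading 90 -> 180
LT 180: heading 180 -> 0
RT 135: heading 0 -> 225
FD 3: (1,18) -> (-1.121,15.879) [heading=225, draw]
Final: pos=(-1.121,15.879), heading=225, 3 segment(s) drawn
Waypoints (4 total):
(0, 0)
(1, 0)
(1, 18)
(-1.121, 15.879)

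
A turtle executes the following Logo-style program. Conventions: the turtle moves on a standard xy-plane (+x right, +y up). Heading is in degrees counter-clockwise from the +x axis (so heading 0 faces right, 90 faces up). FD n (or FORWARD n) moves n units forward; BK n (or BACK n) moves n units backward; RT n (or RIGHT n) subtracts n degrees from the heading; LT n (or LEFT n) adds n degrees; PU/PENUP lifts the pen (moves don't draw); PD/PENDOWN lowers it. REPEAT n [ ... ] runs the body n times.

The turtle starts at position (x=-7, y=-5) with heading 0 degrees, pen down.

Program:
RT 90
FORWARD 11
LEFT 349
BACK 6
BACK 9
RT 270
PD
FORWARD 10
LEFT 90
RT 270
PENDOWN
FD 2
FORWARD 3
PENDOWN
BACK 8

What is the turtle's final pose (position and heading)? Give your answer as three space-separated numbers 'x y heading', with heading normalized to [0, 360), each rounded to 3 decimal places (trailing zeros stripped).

Executing turtle program step by step:
Start: pos=(-7,-5), heading=0, pen down
RT 90: heading 0 -> 270
FD 11: (-7,-5) -> (-7,-16) [heading=270, draw]
LT 349: heading 270 -> 259
BK 6: (-7,-16) -> (-5.855,-10.11) [heading=259, draw]
BK 9: (-5.855,-10.11) -> (-4.138,-1.276) [heading=259, draw]
RT 270: heading 259 -> 349
PD: pen down
FD 10: (-4.138,-1.276) -> (5.678,-3.184) [heading=349, draw]
LT 90: heading 349 -> 79
RT 270: heading 79 -> 169
PD: pen down
FD 2: (5.678,-3.184) -> (3.715,-2.802) [heading=169, draw]
FD 3: (3.715,-2.802) -> (0.77,-2.23) [heading=169, draw]
PD: pen down
BK 8: (0.77,-2.23) -> (8.623,-3.756) [heading=169, draw]
Final: pos=(8.623,-3.756), heading=169, 7 segment(s) drawn

Answer: 8.623 -3.756 169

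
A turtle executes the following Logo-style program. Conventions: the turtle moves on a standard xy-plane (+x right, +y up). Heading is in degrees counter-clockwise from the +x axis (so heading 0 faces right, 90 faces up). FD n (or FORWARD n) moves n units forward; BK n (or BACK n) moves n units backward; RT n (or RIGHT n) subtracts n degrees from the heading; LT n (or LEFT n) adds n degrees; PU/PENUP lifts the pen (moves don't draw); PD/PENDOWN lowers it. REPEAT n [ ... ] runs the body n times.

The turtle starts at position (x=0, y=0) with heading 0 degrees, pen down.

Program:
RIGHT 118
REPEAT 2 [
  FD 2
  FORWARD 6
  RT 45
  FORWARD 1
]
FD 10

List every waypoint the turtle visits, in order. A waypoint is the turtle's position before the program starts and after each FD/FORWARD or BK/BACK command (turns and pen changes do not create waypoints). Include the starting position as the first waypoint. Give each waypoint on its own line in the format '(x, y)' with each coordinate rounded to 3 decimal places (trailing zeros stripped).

Answer: (0, 0)
(-0.939, -1.766)
(-3.756, -7.064)
(-4.712, -7.356)
(-6.625, -7.941)
(-12.363, -9.695)
(-13.245, -9.225)
(-22.075, -4.531)

Derivation:
Executing turtle program step by step:
Start: pos=(0,0), heading=0, pen down
RT 118: heading 0 -> 242
REPEAT 2 [
  -- iteration 1/2 --
  FD 2: (0,0) -> (-0.939,-1.766) [heading=242, draw]
  FD 6: (-0.939,-1.766) -> (-3.756,-7.064) [heading=242, draw]
  RT 45: heading 242 -> 197
  FD 1: (-3.756,-7.064) -> (-4.712,-7.356) [heading=197, draw]
  -- iteration 2/2 --
  FD 2: (-4.712,-7.356) -> (-6.625,-7.941) [heading=197, draw]
  FD 6: (-6.625,-7.941) -> (-12.363,-9.695) [heading=197, draw]
  RT 45: heading 197 -> 152
  FD 1: (-12.363,-9.695) -> (-13.245,-9.225) [heading=152, draw]
]
FD 10: (-13.245,-9.225) -> (-22.075,-4.531) [heading=152, draw]
Final: pos=(-22.075,-4.531), heading=152, 7 segment(s) drawn
Waypoints (8 total):
(0, 0)
(-0.939, -1.766)
(-3.756, -7.064)
(-4.712, -7.356)
(-6.625, -7.941)
(-12.363, -9.695)
(-13.245, -9.225)
(-22.075, -4.531)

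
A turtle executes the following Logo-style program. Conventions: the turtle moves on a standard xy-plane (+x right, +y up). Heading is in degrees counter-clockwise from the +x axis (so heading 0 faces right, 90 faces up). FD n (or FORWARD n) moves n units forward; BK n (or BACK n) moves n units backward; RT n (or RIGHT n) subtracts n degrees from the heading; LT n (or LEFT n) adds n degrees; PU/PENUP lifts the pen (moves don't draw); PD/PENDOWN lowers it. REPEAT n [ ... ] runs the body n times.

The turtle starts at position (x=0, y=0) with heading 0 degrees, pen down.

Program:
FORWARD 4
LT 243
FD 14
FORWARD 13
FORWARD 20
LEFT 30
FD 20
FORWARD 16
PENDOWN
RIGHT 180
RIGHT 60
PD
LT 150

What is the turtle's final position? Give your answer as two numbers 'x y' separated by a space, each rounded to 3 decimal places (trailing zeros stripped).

Answer: -15.453 -77.828

Derivation:
Executing turtle program step by step:
Start: pos=(0,0), heading=0, pen down
FD 4: (0,0) -> (4,0) [heading=0, draw]
LT 243: heading 0 -> 243
FD 14: (4,0) -> (-2.356,-12.474) [heading=243, draw]
FD 13: (-2.356,-12.474) -> (-8.258,-24.057) [heading=243, draw]
FD 20: (-8.258,-24.057) -> (-17.338,-41.877) [heading=243, draw]
LT 30: heading 243 -> 273
FD 20: (-17.338,-41.877) -> (-16.291,-61.85) [heading=273, draw]
FD 16: (-16.291,-61.85) -> (-15.453,-77.828) [heading=273, draw]
PD: pen down
RT 180: heading 273 -> 93
RT 60: heading 93 -> 33
PD: pen down
LT 150: heading 33 -> 183
Final: pos=(-15.453,-77.828), heading=183, 6 segment(s) drawn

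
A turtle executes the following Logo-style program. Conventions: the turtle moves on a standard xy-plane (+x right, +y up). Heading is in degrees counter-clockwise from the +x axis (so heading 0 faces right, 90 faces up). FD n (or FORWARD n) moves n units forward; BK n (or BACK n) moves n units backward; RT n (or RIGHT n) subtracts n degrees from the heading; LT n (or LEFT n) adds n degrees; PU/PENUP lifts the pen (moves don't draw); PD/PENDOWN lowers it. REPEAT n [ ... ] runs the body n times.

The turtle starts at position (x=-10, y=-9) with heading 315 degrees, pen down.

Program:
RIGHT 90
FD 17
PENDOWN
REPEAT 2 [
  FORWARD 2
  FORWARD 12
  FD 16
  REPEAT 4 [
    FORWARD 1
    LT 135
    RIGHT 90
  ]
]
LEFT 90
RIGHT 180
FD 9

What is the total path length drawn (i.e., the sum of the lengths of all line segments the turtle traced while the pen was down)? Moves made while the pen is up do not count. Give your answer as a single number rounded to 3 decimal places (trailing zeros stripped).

Answer: 94

Derivation:
Executing turtle program step by step:
Start: pos=(-10,-9), heading=315, pen down
RT 90: heading 315 -> 225
FD 17: (-10,-9) -> (-22.021,-21.021) [heading=225, draw]
PD: pen down
REPEAT 2 [
  -- iteration 1/2 --
  FD 2: (-22.021,-21.021) -> (-23.435,-22.435) [heading=225, draw]
  FD 12: (-23.435,-22.435) -> (-31.92,-30.92) [heading=225, draw]
  FD 16: (-31.92,-30.92) -> (-43.234,-42.234) [heading=225, draw]
  REPEAT 4 [
    -- iteration 1/4 --
    FD 1: (-43.234,-42.234) -> (-43.941,-42.941) [heading=225, draw]
    LT 135: heading 225 -> 0
    RT 90: heading 0 -> 270
    -- iteration 2/4 --
    FD 1: (-43.941,-42.941) -> (-43.941,-43.941) [heading=270, draw]
    LT 135: heading 270 -> 45
    RT 90: heading 45 -> 315
    -- iteration 3/4 --
    FD 1: (-43.941,-43.941) -> (-43.234,-44.648) [heading=315, draw]
    LT 135: heading 315 -> 90
    RT 90: heading 90 -> 0
    -- iteration 4/4 --
    FD 1: (-43.234,-44.648) -> (-42.234,-44.648) [heading=0, draw]
    LT 135: heading 0 -> 135
    RT 90: heading 135 -> 45
  ]
  -- iteration 2/2 --
  FD 2: (-42.234,-44.648) -> (-40.82,-43.234) [heading=45, draw]
  FD 12: (-40.82,-43.234) -> (-32.335,-34.749) [heading=45, draw]
  FD 16: (-32.335,-34.749) -> (-21.021,-23.435) [heading=45, draw]
  REPEAT 4 [
    -- iteration 1/4 --
    FD 1: (-21.021,-23.435) -> (-20.314,-22.728) [heading=45, draw]
    LT 135: heading 45 -> 180
    RT 90: heading 180 -> 90
    -- iteration 2/4 --
    FD 1: (-20.314,-22.728) -> (-20.314,-21.728) [heading=90, draw]
    LT 135: heading 90 -> 225
    RT 90: heading 225 -> 135
    -- iteration 3/4 --
    FD 1: (-20.314,-21.728) -> (-21.021,-21.021) [heading=135, draw]
    LT 135: heading 135 -> 270
    RT 90: heading 270 -> 180
    -- iteration 4/4 --
    FD 1: (-21.021,-21.021) -> (-22.021,-21.021) [heading=180, draw]
    LT 135: heading 180 -> 315
    RT 90: heading 315 -> 225
  ]
]
LT 90: heading 225 -> 315
RT 180: heading 315 -> 135
FD 9: (-22.021,-21.021) -> (-28.385,-14.657) [heading=135, draw]
Final: pos=(-28.385,-14.657), heading=135, 16 segment(s) drawn

Segment lengths:
  seg 1: (-10,-9) -> (-22.021,-21.021), length = 17
  seg 2: (-22.021,-21.021) -> (-23.435,-22.435), length = 2
  seg 3: (-23.435,-22.435) -> (-31.92,-30.92), length = 12
  seg 4: (-31.92,-30.92) -> (-43.234,-42.234), length = 16
  seg 5: (-43.234,-42.234) -> (-43.941,-42.941), length = 1
  seg 6: (-43.941,-42.941) -> (-43.941,-43.941), length = 1
  seg 7: (-43.941,-43.941) -> (-43.234,-44.648), length = 1
  seg 8: (-43.234,-44.648) -> (-42.234,-44.648), length = 1
  seg 9: (-42.234,-44.648) -> (-40.82,-43.234), length = 2
  seg 10: (-40.82,-43.234) -> (-32.335,-34.749), length = 12
  seg 11: (-32.335,-34.749) -> (-21.021,-23.435), length = 16
  seg 12: (-21.021,-23.435) -> (-20.314,-22.728), length = 1
  seg 13: (-20.314,-22.728) -> (-20.314,-21.728), length = 1
  seg 14: (-20.314,-21.728) -> (-21.021,-21.021), length = 1
  seg 15: (-21.021,-21.021) -> (-22.021,-21.021), length = 1
  seg 16: (-22.021,-21.021) -> (-28.385,-14.657), length = 9
Total = 94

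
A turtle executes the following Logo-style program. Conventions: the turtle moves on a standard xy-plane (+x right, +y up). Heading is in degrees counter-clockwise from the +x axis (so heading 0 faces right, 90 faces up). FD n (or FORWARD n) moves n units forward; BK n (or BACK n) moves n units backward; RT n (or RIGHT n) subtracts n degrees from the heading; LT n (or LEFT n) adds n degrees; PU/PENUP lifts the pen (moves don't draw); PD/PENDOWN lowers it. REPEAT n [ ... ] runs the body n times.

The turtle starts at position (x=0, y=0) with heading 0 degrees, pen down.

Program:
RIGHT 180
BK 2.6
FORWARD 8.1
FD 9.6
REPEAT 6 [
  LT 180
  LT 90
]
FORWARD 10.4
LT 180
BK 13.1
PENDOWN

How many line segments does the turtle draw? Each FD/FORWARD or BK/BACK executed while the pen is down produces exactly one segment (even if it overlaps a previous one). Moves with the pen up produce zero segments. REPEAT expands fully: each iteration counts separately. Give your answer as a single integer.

Executing turtle program step by step:
Start: pos=(0,0), heading=0, pen down
RT 180: heading 0 -> 180
BK 2.6: (0,0) -> (2.6,0) [heading=180, draw]
FD 8.1: (2.6,0) -> (-5.5,0) [heading=180, draw]
FD 9.6: (-5.5,0) -> (-15.1,0) [heading=180, draw]
REPEAT 6 [
  -- iteration 1/6 --
  LT 180: heading 180 -> 0
  LT 90: heading 0 -> 90
  -- iteration 2/6 --
  LT 180: heading 90 -> 270
  LT 90: heading 270 -> 0
  -- iteration 3/6 --
  LT 180: heading 0 -> 180
  LT 90: heading 180 -> 270
  -- iteration 4/6 --
  LT 180: heading 270 -> 90
  LT 90: heading 90 -> 180
  -- iteration 5/6 --
  LT 180: heading 180 -> 0
  LT 90: heading 0 -> 90
  -- iteration 6/6 --
  LT 180: heading 90 -> 270
  LT 90: heading 270 -> 0
]
FD 10.4: (-15.1,0) -> (-4.7,0) [heading=0, draw]
LT 180: heading 0 -> 180
BK 13.1: (-4.7,0) -> (8.4,0) [heading=180, draw]
PD: pen down
Final: pos=(8.4,0), heading=180, 5 segment(s) drawn
Segments drawn: 5

Answer: 5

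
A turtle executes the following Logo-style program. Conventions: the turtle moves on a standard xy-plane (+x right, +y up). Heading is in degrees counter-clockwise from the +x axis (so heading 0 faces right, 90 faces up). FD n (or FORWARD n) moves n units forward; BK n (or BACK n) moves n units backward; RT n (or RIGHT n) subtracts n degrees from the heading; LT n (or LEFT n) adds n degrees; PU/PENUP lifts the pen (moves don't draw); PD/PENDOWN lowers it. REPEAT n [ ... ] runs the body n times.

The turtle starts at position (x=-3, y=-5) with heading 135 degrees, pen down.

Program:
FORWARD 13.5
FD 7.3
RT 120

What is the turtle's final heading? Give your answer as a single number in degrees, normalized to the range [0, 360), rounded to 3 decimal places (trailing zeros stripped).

Answer: 15

Derivation:
Executing turtle program step by step:
Start: pos=(-3,-5), heading=135, pen down
FD 13.5: (-3,-5) -> (-12.546,4.546) [heading=135, draw]
FD 7.3: (-12.546,4.546) -> (-17.708,9.708) [heading=135, draw]
RT 120: heading 135 -> 15
Final: pos=(-17.708,9.708), heading=15, 2 segment(s) drawn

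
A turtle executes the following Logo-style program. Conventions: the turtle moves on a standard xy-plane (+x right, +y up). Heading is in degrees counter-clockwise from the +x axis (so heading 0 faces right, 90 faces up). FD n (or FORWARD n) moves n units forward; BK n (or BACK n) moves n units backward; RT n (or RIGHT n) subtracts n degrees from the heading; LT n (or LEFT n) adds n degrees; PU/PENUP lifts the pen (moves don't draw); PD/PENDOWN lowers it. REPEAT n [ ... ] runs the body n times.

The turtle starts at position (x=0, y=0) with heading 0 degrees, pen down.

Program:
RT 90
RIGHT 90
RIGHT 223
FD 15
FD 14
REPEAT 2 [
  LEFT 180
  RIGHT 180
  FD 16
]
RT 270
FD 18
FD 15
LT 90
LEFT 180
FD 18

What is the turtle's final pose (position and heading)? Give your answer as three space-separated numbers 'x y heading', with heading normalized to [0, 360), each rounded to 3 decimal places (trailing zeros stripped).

Executing turtle program step by step:
Start: pos=(0,0), heading=0, pen down
RT 90: heading 0 -> 270
RT 90: heading 270 -> 180
RT 223: heading 180 -> 317
FD 15: (0,0) -> (10.97,-10.23) [heading=317, draw]
FD 14: (10.97,-10.23) -> (21.209,-19.778) [heading=317, draw]
REPEAT 2 [
  -- iteration 1/2 --
  LT 180: heading 317 -> 137
  RT 180: heading 137 -> 317
  FD 16: (21.209,-19.778) -> (32.911,-30.69) [heading=317, draw]
  -- iteration 2/2 --
  LT 180: heading 317 -> 137
  RT 180: heading 137 -> 317
  FD 16: (32.911,-30.69) -> (44.613,-41.602) [heading=317, draw]
]
RT 270: heading 317 -> 47
FD 18: (44.613,-41.602) -> (56.889,-28.438) [heading=47, draw]
FD 15: (56.889,-28.438) -> (67.119,-17.467) [heading=47, draw]
LT 90: heading 47 -> 137
LT 180: heading 137 -> 317
FD 18: (67.119,-17.467) -> (80.283,-29.743) [heading=317, draw]
Final: pos=(80.283,-29.743), heading=317, 7 segment(s) drawn

Answer: 80.283 -29.743 317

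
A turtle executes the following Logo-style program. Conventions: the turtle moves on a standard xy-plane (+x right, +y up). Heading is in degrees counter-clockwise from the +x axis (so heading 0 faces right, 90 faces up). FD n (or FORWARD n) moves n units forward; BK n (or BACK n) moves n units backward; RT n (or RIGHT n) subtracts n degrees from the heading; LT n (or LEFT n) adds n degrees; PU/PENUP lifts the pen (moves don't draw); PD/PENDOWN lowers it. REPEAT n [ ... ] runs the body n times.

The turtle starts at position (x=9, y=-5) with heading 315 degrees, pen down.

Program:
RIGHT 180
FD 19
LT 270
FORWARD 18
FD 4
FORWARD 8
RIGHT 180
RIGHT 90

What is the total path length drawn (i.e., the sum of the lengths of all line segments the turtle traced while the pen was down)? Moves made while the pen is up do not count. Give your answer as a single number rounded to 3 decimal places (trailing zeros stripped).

Executing turtle program step by step:
Start: pos=(9,-5), heading=315, pen down
RT 180: heading 315 -> 135
FD 19: (9,-5) -> (-4.435,8.435) [heading=135, draw]
LT 270: heading 135 -> 45
FD 18: (-4.435,8.435) -> (8.293,21.163) [heading=45, draw]
FD 4: (8.293,21.163) -> (11.121,23.991) [heading=45, draw]
FD 8: (11.121,23.991) -> (16.778,29.648) [heading=45, draw]
RT 180: heading 45 -> 225
RT 90: heading 225 -> 135
Final: pos=(16.778,29.648), heading=135, 4 segment(s) drawn

Segment lengths:
  seg 1: (9,-5) -> (-4.435,8.435), length = 19
  seg 2: (-4.435,8.435) -> (8.293,21.163), length = 18
  seg 3: (8.293,21.163) -> (11.121,23.991), length = 4
  seg 4: (11.121,23.991) -> (16.778,29.648), length = 8
Total = 49

Answer: 49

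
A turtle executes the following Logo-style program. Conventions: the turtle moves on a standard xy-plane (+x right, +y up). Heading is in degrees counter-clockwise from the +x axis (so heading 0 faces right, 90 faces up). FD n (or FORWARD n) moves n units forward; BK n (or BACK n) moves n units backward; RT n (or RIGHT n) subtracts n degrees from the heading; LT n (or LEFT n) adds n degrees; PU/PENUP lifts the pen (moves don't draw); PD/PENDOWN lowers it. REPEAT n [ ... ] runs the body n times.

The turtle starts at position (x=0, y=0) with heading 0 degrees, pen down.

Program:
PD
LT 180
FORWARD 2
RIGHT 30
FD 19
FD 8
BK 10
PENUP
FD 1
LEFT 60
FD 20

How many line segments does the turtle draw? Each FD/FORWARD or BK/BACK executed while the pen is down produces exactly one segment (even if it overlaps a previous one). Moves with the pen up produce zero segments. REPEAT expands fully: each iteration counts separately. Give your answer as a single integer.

Executing turtle program step by step:
Start: pos=(0,0), heading=0, pen down
PD: pen down
LT 180: heading 0 -> 180
FD 2: (0,0) -> (-2,0) [heading=180, draw]
RT 30: heading 180 -> 150
FD 19: (-2,0) -> (-18.454,9.5) [heading=150, draw]
FD 8: (-18.454,9.5) -> (-25.383,13.5) [heading=150, draw]
BK 10: (-25.383,13.5) -> (-16.722,8.5) [heading=150, draw]
PU: pen up
FD 1: (-16.722,8.5) -> (-17.588,9) [heading=150, move]
LT 60: heading 150 -> 210
FD 20: (-17.588,9) -> (-34.909,-1) [heading=210, move]
Final: pos=(-34.909,-1), heading=210, 4 segment(s) drawn
Segments drawn: 4

Answer: 4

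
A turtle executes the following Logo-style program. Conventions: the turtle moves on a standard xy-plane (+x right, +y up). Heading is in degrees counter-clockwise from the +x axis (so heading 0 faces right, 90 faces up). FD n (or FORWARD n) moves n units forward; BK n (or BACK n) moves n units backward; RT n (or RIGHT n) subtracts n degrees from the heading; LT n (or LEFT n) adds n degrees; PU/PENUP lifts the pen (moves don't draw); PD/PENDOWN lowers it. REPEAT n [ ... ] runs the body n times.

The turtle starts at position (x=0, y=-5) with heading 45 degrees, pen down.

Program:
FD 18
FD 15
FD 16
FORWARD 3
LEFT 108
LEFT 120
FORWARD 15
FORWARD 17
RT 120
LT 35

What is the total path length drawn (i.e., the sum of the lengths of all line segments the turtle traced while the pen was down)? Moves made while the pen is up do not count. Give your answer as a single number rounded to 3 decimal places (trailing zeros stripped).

Answer: 84

Derivation:
Executing turtle program step by step:
Start: pos=(0,-5), heading=45, pen down
FD 18: (0,-5) -> (12.728,7.728) [heading=45, draw]
FD 15: (12.728,7.728) -> (23.335,18.335) [heading=45, draw]
FD 16: (23.335,18.335) -> (34.648,29.648) [heading=45, draw]
FD 3: (34.648,29.648) -> (36.77,31.77) [heading=45, draw]
LT 108: heading 45 -> 153
LT 120: heading 153 -> 273
FD 15: (36.77,31.77) -> (37.555,16.79) [heading=273, draw]
FD 17: (37.555,16.79) -> (38.444,-0.187) [heading=273, draw]
RT 120: heading 273 -> 153
LT 35: heading 153 -> 188
Final: pos=(38.444,-0.187), heading=188, 6 segment(s) drawn

Segment lengths:
  seg 1: (0,-5) -> (12.728,7.728), length = 18
  seg 2: (12.728,7.728) -> (23.335,18.335), length = 15
  seg 3: (23.335,18.335) -> (34.648,29.648), length = 16
  seg 4: (34.648,29.648) -> (36.77,31.77), length = 3
  seg 5: (36.77,31.77) -> (37.555,16.79), length = 15
  seg 6: (37.555,16.79) -> (38.444,-0.187), length = 17
Total = 84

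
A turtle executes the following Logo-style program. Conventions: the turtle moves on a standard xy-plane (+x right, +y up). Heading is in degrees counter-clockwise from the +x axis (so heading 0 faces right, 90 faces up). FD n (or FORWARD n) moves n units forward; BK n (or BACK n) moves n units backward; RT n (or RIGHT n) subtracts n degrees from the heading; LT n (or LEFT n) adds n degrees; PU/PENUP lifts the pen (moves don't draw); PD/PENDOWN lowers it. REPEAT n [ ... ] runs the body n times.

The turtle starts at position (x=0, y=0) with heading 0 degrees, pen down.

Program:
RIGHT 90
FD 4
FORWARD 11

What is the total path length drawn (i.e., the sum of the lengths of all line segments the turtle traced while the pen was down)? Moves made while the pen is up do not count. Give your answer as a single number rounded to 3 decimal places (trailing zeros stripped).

Executing turtle program step by step:
Start: pos=(0,0), heading=0, pen down
RT 90: heading 0 -> 270
FD 4: (0,0) -> (0,-4) [heading=270, draw]
FD 11: (0,-4) -> (0,-15) [heading=270, draw]
Final: pos=(0,-15), heading=270, 2 segment(s) drawn

Segment lengths:
  seg 1: (0,0) -> (0,-4), length = 4
  seg 2: (0,-4) -> (0,-15), length = 11
Total = 15

Answer: 15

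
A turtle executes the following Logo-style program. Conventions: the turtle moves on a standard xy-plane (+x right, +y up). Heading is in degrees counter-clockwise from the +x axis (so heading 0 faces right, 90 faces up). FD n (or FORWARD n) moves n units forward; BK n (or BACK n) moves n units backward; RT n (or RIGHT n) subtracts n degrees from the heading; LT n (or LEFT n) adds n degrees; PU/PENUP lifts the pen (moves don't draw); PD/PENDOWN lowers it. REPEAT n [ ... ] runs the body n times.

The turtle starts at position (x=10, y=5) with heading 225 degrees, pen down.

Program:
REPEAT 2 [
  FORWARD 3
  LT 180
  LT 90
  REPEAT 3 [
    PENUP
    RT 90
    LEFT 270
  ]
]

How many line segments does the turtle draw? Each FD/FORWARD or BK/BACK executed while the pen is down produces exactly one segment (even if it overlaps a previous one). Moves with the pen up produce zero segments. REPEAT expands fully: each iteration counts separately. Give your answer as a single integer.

Answer: 1

Derivation:
Executing turtle program step by step:
Start: pos=(10,5), heading=225, pen down
REPEAT 2 [
  -- iteration 1/2 --
  FD 3: (10,5) -> (7.879,2.879) [heading=225, draw]
  LT 180: heading 225 -> 45
  LT 90: heading 45 -> 135
  REPEAT 3 [
    -- iteration 1/3 --
    PU: pen up
    RT 90: heading 135 -> 45
    LT 270: heading 45 -> 315
    -- iteration 2/3 --
    PU: pen up
    RT 90: heading 315 -> 225
    LT 270: heading 225 -> 135
    -- iteration 3/3 --
    PU: pen up
    RT 90: heading 135 -> 45
    LT 270: heading 45 -> 315
  ]
  -- iteration 2/2 --
  FD 3: (7.879,2.879) -> (10,0.757) [heading=315, move]
  LT 180: heading 315 -> 135
  LT 90: heading 135 -> 225
  REPEAT 3 [
    -- iteration 1/3 --
    PU: pen up
    RT 90: heading 225 -> 135
    LT 270: heading 135 -> 45
    -- iteration 2/3 --
    PU: pen up
    RT 90: heading 45 -> 315
    LT 270: heading 315 -> 225
    -- iteration 3/3 --
    PU: pen up
    RT 90: heading 225 -> 135
    LT 270: heading 135 -> 45
  ]
]
Final: pos=(10,0.757), heading=45, 1 segment(s) drawn
Segments drawn: 1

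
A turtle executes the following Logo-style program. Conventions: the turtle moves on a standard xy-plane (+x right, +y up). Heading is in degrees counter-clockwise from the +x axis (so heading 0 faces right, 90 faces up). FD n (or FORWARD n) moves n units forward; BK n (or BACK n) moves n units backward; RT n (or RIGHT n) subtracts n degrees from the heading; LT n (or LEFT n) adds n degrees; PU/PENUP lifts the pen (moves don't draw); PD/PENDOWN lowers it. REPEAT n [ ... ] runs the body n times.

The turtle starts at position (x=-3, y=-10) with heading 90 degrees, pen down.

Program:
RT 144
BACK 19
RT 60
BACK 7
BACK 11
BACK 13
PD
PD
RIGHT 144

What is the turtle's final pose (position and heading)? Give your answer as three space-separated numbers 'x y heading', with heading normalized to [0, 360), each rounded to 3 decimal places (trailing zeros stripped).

Executing turtle program step by step:
Start: pos=(-3,-10), heading=90, pen down
RT 144: heading 90 -> 306
BK 19: (-3,-10) -> (-14.168,5.371) [heading=306, draw]
RT 60: heading 306 -> 246
BK 7: (-14.168,5.371) -> (-11.321,11.766) [heading=246, draw]
BK 11: (-11.321,11.766) -> (-6.847,21.815) [heading=246, draw]
BK 13: (-6.847,21.815) -> (-1.559,33.691) [heading=246, draw]
PD: pen down
PD: pen down
RT 144: heading 246 -> 102
Final: pos=(-1.559,33.691), heading=102, 4 segment(s) drawn

Answer: -1.559 33.691 102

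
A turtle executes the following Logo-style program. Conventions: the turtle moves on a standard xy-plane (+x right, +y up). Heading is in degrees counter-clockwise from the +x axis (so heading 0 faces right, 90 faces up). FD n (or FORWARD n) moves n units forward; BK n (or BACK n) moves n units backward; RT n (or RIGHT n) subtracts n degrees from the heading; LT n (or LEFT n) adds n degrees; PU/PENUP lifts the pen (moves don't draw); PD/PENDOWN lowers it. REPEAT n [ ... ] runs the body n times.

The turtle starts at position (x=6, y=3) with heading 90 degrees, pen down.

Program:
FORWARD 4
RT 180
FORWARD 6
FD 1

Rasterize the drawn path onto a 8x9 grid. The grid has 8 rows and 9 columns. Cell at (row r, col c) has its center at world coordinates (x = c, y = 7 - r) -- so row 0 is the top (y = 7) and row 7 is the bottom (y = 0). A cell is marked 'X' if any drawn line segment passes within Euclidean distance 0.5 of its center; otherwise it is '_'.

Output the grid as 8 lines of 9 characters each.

Segment 0: (6,3) -> (6,7)
Segment 1: (6,7) -> (6,1)
Segment 2: (6,1) -> (6,0)

Answer: ______X__
______X__
______X__
______X__
______X__
______X__
______X__
______X__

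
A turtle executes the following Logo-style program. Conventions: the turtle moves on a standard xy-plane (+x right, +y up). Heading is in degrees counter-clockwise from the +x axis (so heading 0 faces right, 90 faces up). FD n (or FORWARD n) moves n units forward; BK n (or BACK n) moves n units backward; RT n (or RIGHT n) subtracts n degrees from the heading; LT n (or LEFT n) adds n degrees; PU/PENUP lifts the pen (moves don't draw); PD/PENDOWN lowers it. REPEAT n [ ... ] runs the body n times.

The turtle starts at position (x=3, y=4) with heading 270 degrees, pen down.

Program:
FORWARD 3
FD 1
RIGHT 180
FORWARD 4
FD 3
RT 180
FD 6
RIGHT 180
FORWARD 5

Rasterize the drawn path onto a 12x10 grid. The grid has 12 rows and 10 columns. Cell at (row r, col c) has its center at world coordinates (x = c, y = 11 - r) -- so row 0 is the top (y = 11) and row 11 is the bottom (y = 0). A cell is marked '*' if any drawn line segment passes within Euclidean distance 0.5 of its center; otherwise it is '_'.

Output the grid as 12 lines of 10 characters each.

Segment 0: (3,4) -> (3,1)
Segment 1: (3,1) -> (3,0)
Segment 2: (3,0) -> (3,4)
Segment 3: (3,4) -> (3,7)
Segment 4: (3,7) -> (3,1)
Segment 5: (3,1) -> (3,6)

Answer: __________
__________
__________
__________
___*______
___*______
___*______
___*______
___*______
___*______
___*______
___*______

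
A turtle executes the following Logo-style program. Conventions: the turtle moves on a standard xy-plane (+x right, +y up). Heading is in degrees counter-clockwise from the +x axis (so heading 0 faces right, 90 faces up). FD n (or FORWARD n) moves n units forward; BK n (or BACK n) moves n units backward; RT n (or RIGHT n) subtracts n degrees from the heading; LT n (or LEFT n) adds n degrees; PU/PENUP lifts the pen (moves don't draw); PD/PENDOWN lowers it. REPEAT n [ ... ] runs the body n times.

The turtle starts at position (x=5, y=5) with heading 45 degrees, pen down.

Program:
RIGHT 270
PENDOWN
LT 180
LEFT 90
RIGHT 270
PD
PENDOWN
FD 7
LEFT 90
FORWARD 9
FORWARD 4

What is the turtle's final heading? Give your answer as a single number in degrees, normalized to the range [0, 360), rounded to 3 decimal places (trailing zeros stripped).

Executing turtle program step by step:
Start: pos=(5,5), heading=45, pen down
RT 270: heading 45 -> 135
PD: pen down
LT 180: heading 135 -> 315
LT 90: heading 315 -> 45
RT 270: heading 45 -> 135
PD: pen down
PD: pen down
FD 7: (5,5) -> (0.05,9.95) [heading=135, draw]
LT 90: heading 135 -> 225
FD 9: (0.05,9.95) -> (-6.314,3.586) [heading=225, draw]
FD 4: (-6.314,3.586) -> (-9.142,0.757) [heading=225, draw]
Final: pos=(-9.142,0.757), heading=225, 3 segment(s) drawn

Answer: 225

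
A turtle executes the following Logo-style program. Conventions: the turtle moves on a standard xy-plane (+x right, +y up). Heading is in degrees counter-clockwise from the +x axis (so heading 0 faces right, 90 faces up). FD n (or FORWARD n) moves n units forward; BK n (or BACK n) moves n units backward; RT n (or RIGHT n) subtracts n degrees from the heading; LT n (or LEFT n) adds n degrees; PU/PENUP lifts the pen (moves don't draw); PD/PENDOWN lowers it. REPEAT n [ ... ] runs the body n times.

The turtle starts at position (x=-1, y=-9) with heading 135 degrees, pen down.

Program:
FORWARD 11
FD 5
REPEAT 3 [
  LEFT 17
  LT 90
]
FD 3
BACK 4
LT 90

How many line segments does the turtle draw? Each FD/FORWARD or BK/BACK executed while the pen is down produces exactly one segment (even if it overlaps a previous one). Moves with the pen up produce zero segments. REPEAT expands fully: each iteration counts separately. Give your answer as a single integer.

Answer: 4

Derivation:
Executing turtle program step by step:
Start: pos=(-1,-9), heading=135, pen down
FD 11: (-1,-9) -> (-8.778,-1.222) [heading=135, draw]
FD 5: (-8.778,-1.222) -> (-12.314,2.314) [heading=135, draw]
REPEAT 3 [
  -- iteration 1/3 --
  LT 17: heading 135 -> 152
  LT 90: heading 152 -> 242
  -- iteration 2/3 --
  LT 17: heading 242 -> 259
  LT 90: heading 259 -> 349
  -- iteration 3/3 --
  LT 17: heading 349 -> 6
  LT 90: heading 6 -> 96
]
FD 3: (-12.314,2.314) -> (-12.627,5.297) [heading=96, draw]
BK 4: (-12.627,5.297) -> (-12.209,1.319) [heading=96, draw]
LT 90: heading 96 -> 186
Final: pos=(-12.209,1.319), heading=186, 4 segment(s) drawn
Segments drawn: 4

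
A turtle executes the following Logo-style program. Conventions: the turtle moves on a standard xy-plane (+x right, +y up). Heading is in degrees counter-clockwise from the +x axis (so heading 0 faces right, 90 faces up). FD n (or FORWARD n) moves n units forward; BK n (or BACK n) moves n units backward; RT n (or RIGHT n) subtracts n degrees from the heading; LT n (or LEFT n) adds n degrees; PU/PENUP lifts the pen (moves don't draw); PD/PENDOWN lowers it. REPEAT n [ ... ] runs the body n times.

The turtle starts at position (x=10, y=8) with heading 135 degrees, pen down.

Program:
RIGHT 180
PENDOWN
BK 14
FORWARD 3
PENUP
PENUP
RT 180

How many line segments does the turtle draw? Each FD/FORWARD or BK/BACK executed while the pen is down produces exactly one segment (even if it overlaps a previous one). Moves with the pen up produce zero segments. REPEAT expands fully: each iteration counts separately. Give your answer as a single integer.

Executing turtle program step by step:
Start: pos=(10,8), heading=135, pen down
RT 180: heading 135 -> 315
PD: pen down
BK 14: (10,8) -> (0.101,17.899) [heading=315, draw]
FD 3: (0.101,17.899) -> (2.222,15.778) [heading=315, draw]
PU: pen up
PU: pen up
RT 180: heading 315 -> 135
Final: pos=(2.222,15.778), heading=135, 2 segment(s) drawn
Segments drawn: 2

Answer: 2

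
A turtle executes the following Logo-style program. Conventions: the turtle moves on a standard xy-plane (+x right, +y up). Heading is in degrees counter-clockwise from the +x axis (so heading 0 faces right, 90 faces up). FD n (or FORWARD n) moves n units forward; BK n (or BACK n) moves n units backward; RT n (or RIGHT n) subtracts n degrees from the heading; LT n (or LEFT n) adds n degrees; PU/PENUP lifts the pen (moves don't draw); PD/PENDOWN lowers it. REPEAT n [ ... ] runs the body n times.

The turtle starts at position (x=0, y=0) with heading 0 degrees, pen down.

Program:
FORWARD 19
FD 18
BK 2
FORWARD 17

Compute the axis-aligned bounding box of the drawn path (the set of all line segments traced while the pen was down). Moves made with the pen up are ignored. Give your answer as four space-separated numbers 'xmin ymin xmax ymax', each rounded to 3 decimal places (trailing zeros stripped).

Executing turtle program step by step:
Start: pos=(0,0), heading=0, pen down
FD 19: (0,0) -> (19,0) [heading=0, draw]
FD 18: (19,0) -> (37,0) [heading=0, draw]
BK 2: (37,0) -> (35,0) [heading=0, draw]
FD 17: (35,0) -> (52,0) [heading=0, draw]
Final: pos=(52,0), heading=0, 4 segment(s) drawn

Segment endpoints: x in {0, 19, 35, 37, 52}, y in {0}
xmin=0, ymin=0, xmax=52, ymax=0

Answer: 0 0 52 0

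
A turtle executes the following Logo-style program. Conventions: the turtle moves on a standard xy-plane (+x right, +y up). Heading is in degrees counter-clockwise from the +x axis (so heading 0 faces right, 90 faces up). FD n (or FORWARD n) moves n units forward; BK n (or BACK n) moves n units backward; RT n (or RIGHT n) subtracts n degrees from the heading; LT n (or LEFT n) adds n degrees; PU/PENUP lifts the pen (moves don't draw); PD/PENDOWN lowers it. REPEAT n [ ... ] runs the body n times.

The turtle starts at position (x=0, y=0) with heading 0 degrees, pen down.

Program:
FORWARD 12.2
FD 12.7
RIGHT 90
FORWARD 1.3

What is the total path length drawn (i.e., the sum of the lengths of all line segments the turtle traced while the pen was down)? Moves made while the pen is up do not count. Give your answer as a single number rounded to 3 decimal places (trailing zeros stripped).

Executing turtle program step by step:
Start: pos=(0,0), heading=0, pen down
FD 12.2: (0,0) -> (12.2,0) [heading=0, draw]
FD 12.7: (12.2,0) -> (24.9,0) [heading=0, draw]
RT 90: heading 0 -> 270
FD 1.3: (24.9,0) -> (24.9,-1.3) [heading=270, draw]
Final: pos=(24.9,-1.3), heading=270, 3 segment(s) drawn

Segment lengths:
  seg 1: (0,0) -> (12.2,0), length = 12.2
  seg 2: (12.2,0) -> (24.9,0), length = 12.7
  seg 3: (24.9,0) -> (24.9,-1.3), length = 1.3
Total = 26.2

Answer: 26.2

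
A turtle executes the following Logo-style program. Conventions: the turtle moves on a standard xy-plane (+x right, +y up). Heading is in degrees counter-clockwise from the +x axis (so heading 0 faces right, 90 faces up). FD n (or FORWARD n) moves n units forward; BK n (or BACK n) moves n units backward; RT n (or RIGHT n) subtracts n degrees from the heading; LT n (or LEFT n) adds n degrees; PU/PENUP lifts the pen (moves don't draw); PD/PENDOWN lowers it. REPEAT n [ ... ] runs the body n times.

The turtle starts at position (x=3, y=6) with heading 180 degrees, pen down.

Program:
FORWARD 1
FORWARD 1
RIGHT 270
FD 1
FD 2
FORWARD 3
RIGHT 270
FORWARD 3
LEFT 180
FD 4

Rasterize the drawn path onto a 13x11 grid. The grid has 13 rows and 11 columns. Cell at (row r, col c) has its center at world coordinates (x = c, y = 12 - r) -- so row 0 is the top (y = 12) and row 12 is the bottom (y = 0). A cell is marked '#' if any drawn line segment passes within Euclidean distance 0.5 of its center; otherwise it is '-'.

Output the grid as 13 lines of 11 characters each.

Answer: -----------
-----------
-----------
-----------
-----------
-----------
-###-------
-#---------
-#---------
-#---------
-#---------
-#---------
#####------

Derivation:
Segment 0: (3,6) -> (2,6)
Segment 1: (2,6) -> (1,6)
Segment 2: (1,6) -> (1,5)
Segment 3: (1,5) -> (1,3)
Segment 4: (1,3) -> (1,0)
Segment 5: (1,0) -> (4,0)
Segment 6: (4,0) -> (0,0)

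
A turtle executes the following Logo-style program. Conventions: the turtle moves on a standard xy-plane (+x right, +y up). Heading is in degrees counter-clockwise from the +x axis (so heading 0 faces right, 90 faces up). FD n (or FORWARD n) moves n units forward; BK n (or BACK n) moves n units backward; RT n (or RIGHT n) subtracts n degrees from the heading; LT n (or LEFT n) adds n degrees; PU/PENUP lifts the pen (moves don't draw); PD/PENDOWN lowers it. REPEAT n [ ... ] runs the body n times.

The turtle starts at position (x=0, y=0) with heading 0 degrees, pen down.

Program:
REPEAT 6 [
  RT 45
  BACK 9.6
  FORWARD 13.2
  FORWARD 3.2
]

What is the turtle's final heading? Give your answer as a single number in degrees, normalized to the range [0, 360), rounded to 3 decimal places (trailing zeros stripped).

Executing turtle program step by step:
Start: pos=(0,0), heading=0, pen down
REPEAT 6 [
  -- iteration 1/6 --
  RT 45: heading 0 -> 315
  BK 9.6: (0,0) -> (-6.788,6.788) [heading=315, draw]
  FD 13.2: (-6.788,6.788) -> (2.546,-2.546) [heading=315, draw]
  FD 3.2: (2.546,-2.546) -> (4.808,-4.808) [heading=315, draw]
  -- iteration 2/6 --
  RT 45: heading 315 -> 270
  BK 9.6: (4.808,-4.808) -> (4.808,4.792) [heading=270, draw]
  FD 13.2: (4.808,4.792) -> (4.808,-8.408) [heading=270, draw]
  FD 3.2: (4.808,-8.408) -> (4.808,-11.608) [heading=270, draw]
  -- iteration 3/6 --
  RT 45: heading 270 -> 225
  BK 9.6: (4.808,-11.608) -> (11.597,-4.82) [heading=225, draw]
  FD 13.2: (11.597,-4.82) -> (2.263,-14.154) [heading=225, draw]
  FD 3.2: (2.263,-14.154) -> (0,-16.417) [heading=225, draw]
  -- iteration 4/6 --
  RT 45: heading 225 -> 180
  BK 9.6: (0,-16.417) -> (9.6,-16.417) [heading=180, draw]
  FD 13.2: (9.6,-16.417) -> (-3.6,-16.417) [heading=180, draw]
  FD 3.2: (-3.6,-16.417) -> (-6.8,-16.417) [heading=180, draw]
  -- iteration 5/6 --
  RT 45: heading 180 -> 135
  BK 9.6: (-6.8,-16.417) -> (-0.012,-23.205) [heading=135, draw]
  FD 13.2: (-0.012,-23.205) -> (-9.346,-13.871) [heading=135, draw]
  FD 3.2: (-9.346,-13.871) -> (-11.608,-11.608) [heading=135, draw]
  -- iteration 6/6 --
  RT 45: heading 135 -> 90
  BK 9.6: (-11.608,-11.608) -> (-11.608,-21.208) [heading=90, draw]
  FD 13.2: (-11.608,-21.208) -> (-11.608,-8.008) [heading=90, draw]
  FD 3.2: (-11.608,-8.008) -> (-11.608,-4.808) [heading=90, draw]
]
Final: pos=(-11.608,-4.808), heading=90, 18 segment(s) drawn

Answer: 90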